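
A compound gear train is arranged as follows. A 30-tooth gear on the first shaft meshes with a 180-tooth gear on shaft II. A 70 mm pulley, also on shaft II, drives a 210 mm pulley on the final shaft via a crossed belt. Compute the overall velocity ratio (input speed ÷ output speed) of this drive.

Each stage contributes driven/driver: gear mesh 180/30 = 6, belt 210/70 = 3.
Overall: 6 × 3 = 18.

18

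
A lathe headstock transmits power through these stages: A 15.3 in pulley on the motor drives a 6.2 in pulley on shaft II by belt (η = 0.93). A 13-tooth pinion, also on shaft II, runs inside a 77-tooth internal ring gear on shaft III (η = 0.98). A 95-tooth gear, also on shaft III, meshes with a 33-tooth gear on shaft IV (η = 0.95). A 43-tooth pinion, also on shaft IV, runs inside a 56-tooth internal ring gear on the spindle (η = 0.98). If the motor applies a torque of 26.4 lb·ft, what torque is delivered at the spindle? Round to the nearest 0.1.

24.3 lb·ft

After the belt (6.2/15.3): 26.4 × 0.40523 × 0.93 = 9.9492 lb·ft
After the internal gear (77/13): 9.9492 × 5.9231 × 0.98 = 57.751 lb·ft
After the gear mesh (33/95): 57.751 × 0.34737 × 0.95 = 19.058 lb·ft
After the internal gear (56/43): 19.058 × 1.3023 × 0.98 = 24.323 lb·ft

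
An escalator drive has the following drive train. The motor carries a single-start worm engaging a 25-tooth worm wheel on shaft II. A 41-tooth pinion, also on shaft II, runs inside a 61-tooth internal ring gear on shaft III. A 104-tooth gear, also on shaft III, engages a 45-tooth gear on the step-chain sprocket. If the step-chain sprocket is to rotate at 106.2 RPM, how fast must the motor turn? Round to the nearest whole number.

Overall ratio R = 25 × 1.4878 × 0.43269 = 16.094.
Required input speed = output speed × R = 106.2 × 16.094 = 1709.2 RPM.

1709 RPM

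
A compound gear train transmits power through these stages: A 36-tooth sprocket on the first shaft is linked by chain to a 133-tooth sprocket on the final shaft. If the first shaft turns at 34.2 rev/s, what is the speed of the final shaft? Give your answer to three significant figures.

9.26 rev/s

the first shaft → the final shaft (chain, 133/36): 34.2 ÷ 3.6944 = 9.2571 rev/s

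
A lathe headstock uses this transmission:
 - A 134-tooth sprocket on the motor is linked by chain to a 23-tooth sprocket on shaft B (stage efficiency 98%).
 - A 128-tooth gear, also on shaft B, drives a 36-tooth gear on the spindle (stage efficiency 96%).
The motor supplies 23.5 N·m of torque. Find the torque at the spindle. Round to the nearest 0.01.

1.07 N·m

Chain: ratio = 23/134 = 0.17164; torque at shaft B = 23.5 × 0.17164 × 0.98 = 3.9529 N·m.
Gear mesh: ratio = 36/128 = 0.28125; torque at the spindle = 3.9529 × 0.28125 × 0.96 = 1.0673 N·m.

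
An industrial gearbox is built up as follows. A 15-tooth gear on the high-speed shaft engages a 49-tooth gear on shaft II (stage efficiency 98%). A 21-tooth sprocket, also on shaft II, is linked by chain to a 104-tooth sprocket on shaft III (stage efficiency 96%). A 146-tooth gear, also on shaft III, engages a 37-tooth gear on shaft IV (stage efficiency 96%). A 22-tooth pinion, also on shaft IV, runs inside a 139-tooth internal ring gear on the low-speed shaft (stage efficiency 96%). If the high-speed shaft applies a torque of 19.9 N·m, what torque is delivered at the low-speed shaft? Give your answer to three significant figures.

447 N·m

gear mesh 49/15 = 3.2667 → τ = 19.9·3.2667·0.98 = 63.707 N·m
chain 104/21 = 4.9524 → τ = 63.707·4.9524·0.96 = 302.88 N·m
gear mesh 37/146 = 0.25342 → τ = 302.88·0.25342·0.96 = 73.687 N·m
internal gear 139/22 = 6.3182 → τ = 73.687·6.3182·0.96 = 446.94 N·m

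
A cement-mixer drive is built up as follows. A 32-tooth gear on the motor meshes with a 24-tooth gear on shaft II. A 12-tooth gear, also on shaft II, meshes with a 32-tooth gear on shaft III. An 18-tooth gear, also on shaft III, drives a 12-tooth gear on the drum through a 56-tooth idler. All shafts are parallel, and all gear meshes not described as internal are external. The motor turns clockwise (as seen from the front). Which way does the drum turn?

the motor → shaft II: external mesh, 1 reversal → CCW.
shaft II → shaft III: external mesh, 1 reversal → CW.
shaft III → the drum: driver → idler → driven is 2 external meshes, 2 reversals → CW.
4 reversals in total — an even number — so the drum turns the same way as the motor.

clockwise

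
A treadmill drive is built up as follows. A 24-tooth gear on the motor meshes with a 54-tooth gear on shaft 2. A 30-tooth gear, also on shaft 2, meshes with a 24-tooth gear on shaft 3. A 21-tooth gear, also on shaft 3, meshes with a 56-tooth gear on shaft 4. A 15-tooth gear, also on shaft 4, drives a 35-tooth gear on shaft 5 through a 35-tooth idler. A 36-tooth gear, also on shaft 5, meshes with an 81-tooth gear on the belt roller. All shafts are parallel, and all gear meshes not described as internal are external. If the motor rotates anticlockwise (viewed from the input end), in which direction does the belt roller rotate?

anticlockwise

the motor → shaft 2: external mesh, 1 reversal → CW.
shaft 2 → shaft 3: external mesh, 1 reversal → CCW.
shaft 3 → shaft 4: external mesh, 1 reversal → CW.
shaft 4 → shaft 5: driver → idler → driven is 2 external meshes, 2 reversals → CW.
shaft 5 → the belt roller: external mesh, 1 reversal → CCW.
6 reversals in total — an even number — so the belt roller turns the same way as the motor.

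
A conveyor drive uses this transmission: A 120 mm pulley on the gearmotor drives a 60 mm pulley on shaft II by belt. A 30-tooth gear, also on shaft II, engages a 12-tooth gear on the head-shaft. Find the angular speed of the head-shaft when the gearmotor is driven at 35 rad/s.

the gearmotor → shaft II (belt, 60/120): 35 ÷ 0.5 = 70 rad/s
shaft II → the head-shaft (gear mesh, 12/30): 70 ÷ 0.4 = 175 rad/s

175 rad/s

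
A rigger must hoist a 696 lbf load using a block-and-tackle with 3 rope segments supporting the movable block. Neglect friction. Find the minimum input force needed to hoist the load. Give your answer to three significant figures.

Block-and-tackle MA = number of supporting rope parts = 3.
Effort = load / MA = 696 / 3 = 232 lbf.

232 lbf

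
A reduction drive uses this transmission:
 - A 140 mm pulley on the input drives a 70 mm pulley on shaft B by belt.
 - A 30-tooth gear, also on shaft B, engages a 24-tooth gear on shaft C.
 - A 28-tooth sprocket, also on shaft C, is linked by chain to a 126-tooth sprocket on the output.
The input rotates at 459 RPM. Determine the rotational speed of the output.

Belt: ratio = 70/140 = 0.5, so shaft B turns at 459 / 0.5 = 918 RPM.
Gear mesh: ratio = 24/30 = 0.8, so shaft C turns at 918 / 0.8 = 1147.5 RPM.
Chain: ratio = 126/28 = 4.5, so the output turns at 1147.5 / 4.5 = 255 RPM.

255 RPM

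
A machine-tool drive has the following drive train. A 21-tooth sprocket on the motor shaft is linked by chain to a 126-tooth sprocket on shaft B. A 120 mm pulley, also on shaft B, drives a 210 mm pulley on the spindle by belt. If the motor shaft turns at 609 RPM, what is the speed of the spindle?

the motor shaft → shaft B (chain, 126/21): 609 ÷ 6 = 101.5 RPM
shaft B → the spindle (belt, 210/120): 101.5 ÷ 1.75 = 58 RPM

58 RPM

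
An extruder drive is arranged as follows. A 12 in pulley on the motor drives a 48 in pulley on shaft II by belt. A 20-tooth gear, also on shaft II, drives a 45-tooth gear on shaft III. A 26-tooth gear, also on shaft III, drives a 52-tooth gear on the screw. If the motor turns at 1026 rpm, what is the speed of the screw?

57 rpm

Belt: ratio = 48/12 = 4, so shaft II turns at 1026 / 4 = 256.5 rpm.
Gear mesh: ratio = 45/20 = 2.25, so shaft III turns at 256.5 / 2.25 = 114 rpm.
Gear mesh: ratio = 52/26 = 2, so the screw turns at 114 / 2 = 57 rpm.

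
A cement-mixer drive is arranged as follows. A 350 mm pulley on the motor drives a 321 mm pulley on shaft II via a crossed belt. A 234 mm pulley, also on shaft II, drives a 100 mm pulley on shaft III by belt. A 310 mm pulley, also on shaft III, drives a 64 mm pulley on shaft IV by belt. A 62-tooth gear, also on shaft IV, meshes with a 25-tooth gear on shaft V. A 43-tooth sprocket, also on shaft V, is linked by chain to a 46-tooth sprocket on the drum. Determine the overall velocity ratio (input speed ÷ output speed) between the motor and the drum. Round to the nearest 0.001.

Each stage contributes driven/driver: belt 321/350 = 0.91714, belt 100/234 = 0.42735, belt 64/310 = 0.20645, gear mesh 25/62 = 0.40323, chain 46/43 = 1.0698.
Overall: 0.91714 × 0.42735 × 0.20645 × 0.40323 × 1.0698 = 0.034904.

0.035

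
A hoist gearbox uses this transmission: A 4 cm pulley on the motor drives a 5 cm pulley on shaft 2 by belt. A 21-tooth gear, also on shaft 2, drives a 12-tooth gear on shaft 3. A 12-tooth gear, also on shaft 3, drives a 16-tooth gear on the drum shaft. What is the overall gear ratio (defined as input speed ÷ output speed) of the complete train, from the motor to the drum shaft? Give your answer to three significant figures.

Each stage contributes driven/driver: belt 5/4 = 1.25, gear mesh 12/21 = 0.57143, gear mesh 16/12 = 1.3333.
Overall: 1.25 × 0.57143 × 1.3333 = 0.95238.

0.952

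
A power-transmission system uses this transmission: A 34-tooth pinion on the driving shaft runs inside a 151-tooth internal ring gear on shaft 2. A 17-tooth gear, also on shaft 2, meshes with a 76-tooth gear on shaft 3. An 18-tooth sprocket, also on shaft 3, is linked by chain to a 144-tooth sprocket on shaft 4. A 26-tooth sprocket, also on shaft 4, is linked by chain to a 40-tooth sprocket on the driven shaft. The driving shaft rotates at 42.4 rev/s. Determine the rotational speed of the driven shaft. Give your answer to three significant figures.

0.174 rev/s

Internal gear: ratio = 151/34 = 4.4412, so shaft 2 turns at 42.4 / 4.4412 = 9.547 rev/s.
Gear mesh: ratio = 76/17 = 4.4706, so shaft 3 turns at 9.547 / 4.4706 = 2.1355 rev/s.
Chain: ratio = 144/18 = 8, so shaft 4 turns at 2.1355 / 8 = 0.26694 rev/s.
Chain: ratio = 40/26 = 1.5385, so the driven shaft turns at 0.26694 / 1.5385 = 0.17351 rev/s.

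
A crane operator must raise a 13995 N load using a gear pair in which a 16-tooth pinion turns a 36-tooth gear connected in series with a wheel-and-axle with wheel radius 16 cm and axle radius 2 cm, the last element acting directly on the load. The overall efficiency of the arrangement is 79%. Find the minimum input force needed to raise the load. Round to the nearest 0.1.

Gear pair MA = 36/16 = 2.25.
Wheel-and-axle MA = R/r = 16/2 = 8.
Combined ideal MA = 2.25 × 8 = 18.
Actual MA = 18 × 0.79 = 14.22.
Effort = load / actual MA = 13995 / 14.22 = 984.18 N.

984.2 N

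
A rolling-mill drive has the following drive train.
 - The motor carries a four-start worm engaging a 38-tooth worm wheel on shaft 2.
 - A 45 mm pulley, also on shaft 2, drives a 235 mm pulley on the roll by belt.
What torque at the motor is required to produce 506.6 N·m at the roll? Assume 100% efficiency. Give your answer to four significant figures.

10.21 N·m

Overall ratio R = 9.5 × 5.2222 = 49.611.
Input torque = output torque / R = 506.6 / 49.611 = 10.211 N·m.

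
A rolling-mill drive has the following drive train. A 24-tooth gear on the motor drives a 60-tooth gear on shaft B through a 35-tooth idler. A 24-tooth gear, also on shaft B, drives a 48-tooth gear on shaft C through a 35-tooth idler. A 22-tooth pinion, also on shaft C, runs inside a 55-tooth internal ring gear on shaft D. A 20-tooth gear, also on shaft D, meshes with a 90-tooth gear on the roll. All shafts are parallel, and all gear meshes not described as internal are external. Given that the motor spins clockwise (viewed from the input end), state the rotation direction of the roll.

counterclockwise

the motor → shaft B: driver → idler → driven is 2 external meshes, 2 reversals → CW.
shaft B → shaft C: driver → idler → driven is 2 external meshes, 2 reversals → CW.
shaft C → shaft D: internal mesh, same direction → CW.
shaft D → the roll: external mesh, 1 reversal → CCW.
5 reversals in total — an odd number — so the roll turns opposite to the motor.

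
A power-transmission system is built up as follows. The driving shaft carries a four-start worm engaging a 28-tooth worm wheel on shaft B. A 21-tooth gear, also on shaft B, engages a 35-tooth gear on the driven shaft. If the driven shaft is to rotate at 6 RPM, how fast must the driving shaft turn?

70 RPM

Overall ratio R = 7 × 1.6667 = 11.667.
Required input speed = output speed × R = 6 × 11.667 = 70 RPM.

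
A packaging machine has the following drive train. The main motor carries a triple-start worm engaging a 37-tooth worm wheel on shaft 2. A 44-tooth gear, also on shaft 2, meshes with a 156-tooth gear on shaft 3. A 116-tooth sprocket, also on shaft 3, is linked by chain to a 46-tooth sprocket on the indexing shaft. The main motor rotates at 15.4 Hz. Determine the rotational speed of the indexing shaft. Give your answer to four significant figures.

the main motor → shaft 2 (worm, 37/3): 15.4 ÷ 12.333 = 1.2486 Hz
shaft 2 → shaft 3 (gear mesh, 156/44): 1.2486 ÷ 3.5455 = 0.35218 Hz
shaft 3 → the indexing shaft (chain, 46/116): 0.35218 ÷ 0.39655 = 0.88811 Hz

0.8881 Hz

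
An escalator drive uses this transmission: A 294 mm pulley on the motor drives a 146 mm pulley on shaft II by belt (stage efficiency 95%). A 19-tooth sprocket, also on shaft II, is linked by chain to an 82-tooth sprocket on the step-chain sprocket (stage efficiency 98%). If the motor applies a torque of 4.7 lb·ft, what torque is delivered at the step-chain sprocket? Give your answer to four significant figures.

9.378 lb·ft

After the belt (146/294): 4.7 × 0.4966 × 0.95 = 2.2173 lb·ft
After the chain (82/19): 2.2173 × 4.3158 × 0.98 = 9.3781 lb·ft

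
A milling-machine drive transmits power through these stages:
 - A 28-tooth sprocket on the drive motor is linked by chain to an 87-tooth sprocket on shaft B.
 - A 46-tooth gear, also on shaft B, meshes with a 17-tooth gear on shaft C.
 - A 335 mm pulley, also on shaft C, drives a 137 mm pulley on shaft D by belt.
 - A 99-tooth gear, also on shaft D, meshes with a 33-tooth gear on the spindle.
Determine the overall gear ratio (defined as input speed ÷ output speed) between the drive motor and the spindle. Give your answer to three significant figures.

Each stage contributes driven/driver: chain 87/28 = 3.1071, gear mesh 17/46 = 0.36957, belt 137/335 = 0.40896, gear mesh 33/99 = 0.33333.
Overall: 3.1071 × 0.36957 × 0.40896 × 0.33333 = 0.15653.

0.157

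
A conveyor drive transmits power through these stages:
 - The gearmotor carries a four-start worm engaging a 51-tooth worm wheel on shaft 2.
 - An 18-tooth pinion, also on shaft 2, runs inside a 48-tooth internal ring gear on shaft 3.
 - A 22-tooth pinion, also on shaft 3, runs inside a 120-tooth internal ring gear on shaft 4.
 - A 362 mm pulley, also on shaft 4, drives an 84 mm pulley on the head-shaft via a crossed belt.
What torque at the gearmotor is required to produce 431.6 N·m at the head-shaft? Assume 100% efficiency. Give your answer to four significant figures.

Overall ratio R = 12.75 × 2.6667 × 5.4545 × 0.23204 = 43.034.
Input torque = output torque / R = 431.6 / 43.034 = 10.029 N·m.

10.03 N·m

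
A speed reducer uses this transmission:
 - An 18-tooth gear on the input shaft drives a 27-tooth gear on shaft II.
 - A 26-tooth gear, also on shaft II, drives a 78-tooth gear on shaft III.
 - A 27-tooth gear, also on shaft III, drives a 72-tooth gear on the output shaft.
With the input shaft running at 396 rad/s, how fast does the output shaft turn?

33 rad/s

Gear mesh: ratio = 27/18 = 1.5, so shaft II turns at 396 / 1.5 = 264 rad/s.
Gear mesh: ratio = 78/26 = 3, so shaft III turns at 264 / 3 = 88 rad/s.
Gear mesh: ratio = 72/27 = 2.6667, so the output shaft turns at 88 / 2.6667 = 33 rad/s.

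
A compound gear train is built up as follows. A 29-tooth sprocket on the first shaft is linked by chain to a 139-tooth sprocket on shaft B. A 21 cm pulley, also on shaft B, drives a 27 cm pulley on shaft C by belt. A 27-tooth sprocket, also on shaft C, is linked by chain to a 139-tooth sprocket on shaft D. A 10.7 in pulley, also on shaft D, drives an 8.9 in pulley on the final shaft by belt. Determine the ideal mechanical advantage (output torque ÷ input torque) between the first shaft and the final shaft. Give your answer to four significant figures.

26.39

Each stage contributes driven/driver: chain 139/29 = 4.7931, belt 27/21 = 1.2857, chain 139/27 = 5.1481, belt 8.9/10.7 = 0.83178.
Overall: 4.7931 × 1.2857 × 5.1481 × 0.83178 = 26.389.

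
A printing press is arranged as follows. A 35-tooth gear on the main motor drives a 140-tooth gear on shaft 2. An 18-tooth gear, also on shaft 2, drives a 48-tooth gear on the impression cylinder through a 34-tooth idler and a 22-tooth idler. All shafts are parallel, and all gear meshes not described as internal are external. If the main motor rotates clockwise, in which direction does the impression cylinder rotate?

the main motor → shaft 2: external mesh, 1 reversal → CCW.
shaft 2 → the impression cylinder: driver → idler → idler → driven is 3 external meshes, 3 reversals → CW.
4 reversals in total — an even number — so the impression cylinder turns the same way as the main motor.

clockwise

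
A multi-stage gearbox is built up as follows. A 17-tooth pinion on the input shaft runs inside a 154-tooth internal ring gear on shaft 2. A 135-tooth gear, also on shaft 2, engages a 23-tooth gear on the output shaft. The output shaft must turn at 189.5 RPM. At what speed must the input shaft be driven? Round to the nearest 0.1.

292.5 RPM

Overall ratio R = 9.0588 × 0.17037 = 1.5434.
Required input speed = output speed × R = 189.5 × 1.5434 = 292.47 RPM.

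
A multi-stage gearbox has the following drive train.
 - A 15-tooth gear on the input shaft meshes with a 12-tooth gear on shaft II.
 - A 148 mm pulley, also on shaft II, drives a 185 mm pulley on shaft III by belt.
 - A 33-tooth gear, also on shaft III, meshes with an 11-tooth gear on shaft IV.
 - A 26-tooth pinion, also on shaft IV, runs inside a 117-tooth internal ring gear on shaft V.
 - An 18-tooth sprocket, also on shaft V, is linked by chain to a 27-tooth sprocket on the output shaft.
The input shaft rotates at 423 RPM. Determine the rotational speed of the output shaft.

188 RPM

Gear mesh: ratio = 12/15 = 0.8, so shaft II turns at 423 / 0.8 = 528.75 RPM.
Belt: ratio = 185/148 = 1.25, so shaft III turns at 528.75 / 1.25 = 423 RPM.
Gear mesh: ratio = 11/33 = 0.33333, so shaft IV turns at 423 / 0.33333 = 1269 RPM.
Internal gear: ratio = 117/26 = 4.5, so shaft V turns at 1269 / 4.5 = 282 RPM.
Chain: ratio = 27/18 = 1.5, so the output shaft turns at 282 / 1.5 = 188 RPM.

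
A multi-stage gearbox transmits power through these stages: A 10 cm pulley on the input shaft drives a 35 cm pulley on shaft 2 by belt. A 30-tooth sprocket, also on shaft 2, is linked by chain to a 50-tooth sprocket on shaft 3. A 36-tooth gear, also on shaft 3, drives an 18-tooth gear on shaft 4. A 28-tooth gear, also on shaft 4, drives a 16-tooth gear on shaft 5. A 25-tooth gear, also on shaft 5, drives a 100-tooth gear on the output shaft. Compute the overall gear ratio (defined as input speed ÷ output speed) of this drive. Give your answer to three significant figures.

Each stage contributes driven/driver: belt 35/10 = 3.5, chain 50/30 = 1.6667, gear mesh 18/36 = 0.5, gear mesh 16/28 = 0.57143, gear mesh 100/25 = 4.
Overall: 3.5 × 1.6667 × 0.5 × 0.57143 × 4 = 6.6667.

6.67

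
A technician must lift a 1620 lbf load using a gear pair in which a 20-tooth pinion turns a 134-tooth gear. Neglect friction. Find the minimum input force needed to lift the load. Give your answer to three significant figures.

Gear pair MA = 134/20 = 6.7.
Effort = load / MA = 1620 / 6.7 = 241.79 lbf.

242 lbf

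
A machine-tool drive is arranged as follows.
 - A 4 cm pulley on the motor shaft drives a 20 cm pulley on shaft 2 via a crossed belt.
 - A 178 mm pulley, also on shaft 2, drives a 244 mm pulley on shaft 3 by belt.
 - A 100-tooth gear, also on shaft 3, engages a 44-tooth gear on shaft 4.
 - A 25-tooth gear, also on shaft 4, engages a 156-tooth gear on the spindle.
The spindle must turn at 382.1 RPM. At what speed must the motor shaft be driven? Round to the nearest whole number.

Overall ratio R = 5 × 1.3708 × 0.44 × 6.24 = 18.818.
Required input speed = output speed × R = 382.1 × 18.818 = 7190.4 RPM.

7190 RPM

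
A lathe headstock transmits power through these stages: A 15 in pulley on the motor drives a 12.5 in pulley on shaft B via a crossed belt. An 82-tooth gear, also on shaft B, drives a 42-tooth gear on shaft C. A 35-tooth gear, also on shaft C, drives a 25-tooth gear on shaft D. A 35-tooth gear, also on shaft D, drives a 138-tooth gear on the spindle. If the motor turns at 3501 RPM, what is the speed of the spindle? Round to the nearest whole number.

Belt: ratio = 12.5/15 = 0.83333, so shaft B turns at 3501 / 0.83333 = 4201.2 RPM.
Gear mesh: ratio = 42/82 = 0.5122, so shaft C turns at 4201.2 / 0.5122 = 8202.3 RPM.
Gear mesh: ratio = 25/35 = 0.71429, so shaft D turns at 8202.3 / 0.71429 = 11483 RPM.
Gear mesh: ratio = 138/35 = 3.9429, so the spindle turns at 11483 / 3.9429 = 2912.4 RPM.

2912 RPM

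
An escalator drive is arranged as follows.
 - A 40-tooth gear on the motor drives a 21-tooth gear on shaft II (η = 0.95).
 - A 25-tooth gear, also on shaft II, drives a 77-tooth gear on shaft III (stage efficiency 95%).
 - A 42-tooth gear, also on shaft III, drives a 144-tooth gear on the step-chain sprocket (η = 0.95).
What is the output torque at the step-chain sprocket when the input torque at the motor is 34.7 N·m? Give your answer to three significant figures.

165 N·m

Gear mesh: ratio = 21/40 = 0.525; torque at shaft II = 34.7 × 0.525 × 0.95 = 17.307 N·m.
Gear mesh: ratio = 77/25 = 3.08; torque at shaft III = 17.307 × 3.08 × 0.95 = 50.639 N·m.
Gear mesh: ratio = 144/42 = 3.4286; torque at the step-chain sprocket = 50.639 × 3.4286 × 0.95 = 164.94 N·m.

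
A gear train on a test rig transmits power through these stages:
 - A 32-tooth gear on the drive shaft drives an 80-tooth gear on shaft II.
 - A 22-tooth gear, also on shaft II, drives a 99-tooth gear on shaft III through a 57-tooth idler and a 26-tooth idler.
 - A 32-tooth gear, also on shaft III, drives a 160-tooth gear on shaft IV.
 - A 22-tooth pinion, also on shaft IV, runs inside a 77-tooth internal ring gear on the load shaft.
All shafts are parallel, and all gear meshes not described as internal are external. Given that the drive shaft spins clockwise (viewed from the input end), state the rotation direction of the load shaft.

anticlockwise

the drive shaft → shaft II: external mesh, 1 reversal → CCW.
shaft II → shaft III: driver → idler → idler → driven is 3 external meshes, 3 reversals → CW.
shaft III → shaft IV: external mesh, 1 reversal → CCW.
shaft IV → the load shaft: internal mesh, same direction → CCW.
5 reversals in total — an odd number — so the load shaft turns opposite to the drive shaft.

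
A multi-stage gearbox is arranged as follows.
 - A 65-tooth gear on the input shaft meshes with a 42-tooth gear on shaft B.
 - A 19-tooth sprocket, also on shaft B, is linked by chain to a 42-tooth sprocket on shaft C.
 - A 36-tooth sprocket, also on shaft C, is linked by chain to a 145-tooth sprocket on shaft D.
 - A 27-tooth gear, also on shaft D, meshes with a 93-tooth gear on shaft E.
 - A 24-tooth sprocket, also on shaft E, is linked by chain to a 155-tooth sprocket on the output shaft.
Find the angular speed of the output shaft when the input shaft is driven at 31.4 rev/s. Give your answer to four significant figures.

the input shaft → shaft B (gear mesh, 42/65): 31.4 ÷ 0.64615 = 48.595 rev/s
shaft B → shaft C (chain, 42/19): 48.595 ÷ 2.2105 = 21.984 rev/s
shaft C → shaft D (chain, 145/36): 21.984 ÷ 4.0278 = 5.458 rev/s
shaft D → shaft E (gear mesh, 93/27): 5.458 ÷ 3.4444 = 1.5846 rev/s
shaft E → the output shaft (chain, 155/24): 1.5846 ÷ 6.4583 = 0.24535 rev/s

0.2454 rev/s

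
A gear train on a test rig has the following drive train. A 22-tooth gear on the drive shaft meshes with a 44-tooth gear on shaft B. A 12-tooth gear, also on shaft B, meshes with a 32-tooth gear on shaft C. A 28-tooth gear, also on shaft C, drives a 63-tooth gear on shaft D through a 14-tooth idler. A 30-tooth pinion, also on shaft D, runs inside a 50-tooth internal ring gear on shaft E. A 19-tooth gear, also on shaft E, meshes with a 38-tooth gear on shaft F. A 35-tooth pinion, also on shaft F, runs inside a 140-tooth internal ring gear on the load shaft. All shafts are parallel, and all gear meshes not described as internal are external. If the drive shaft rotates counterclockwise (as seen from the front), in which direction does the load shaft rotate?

clockwise

the drive shaft → shaft B: external mesh, 1 reversal → CW.
shaft B → shaft C: external mesh, 1 reversal → CCW.
shaft C → shaft D: driver → idler → driven is 2 external meshes, 2 reversals → CCW.
shaft D → shaft E: internal mesh, same direction → CCW.
shaft E → shaft F: external mesh, 1 reversal → CW.
shaft F → the load shaft: internal mesh, same direction → CW.
5 reversals in total — an odd number — so the load shaft turns opposite to the drive shaft.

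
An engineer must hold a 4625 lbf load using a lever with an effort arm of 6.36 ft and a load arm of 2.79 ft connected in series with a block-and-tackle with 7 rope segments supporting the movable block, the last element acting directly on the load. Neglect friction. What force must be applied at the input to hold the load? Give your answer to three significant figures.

290 lbf

Lever MA = effort arm / load arm = 6.36/2.79 = 2.2796.
Block-and-tackle MA = number of supporting rope parts = 7.
Combined ideal MA = 2.2796 × 7 = 15.957.
Effort = load / MA = 4625 / 15.957 = 289.84 lbf.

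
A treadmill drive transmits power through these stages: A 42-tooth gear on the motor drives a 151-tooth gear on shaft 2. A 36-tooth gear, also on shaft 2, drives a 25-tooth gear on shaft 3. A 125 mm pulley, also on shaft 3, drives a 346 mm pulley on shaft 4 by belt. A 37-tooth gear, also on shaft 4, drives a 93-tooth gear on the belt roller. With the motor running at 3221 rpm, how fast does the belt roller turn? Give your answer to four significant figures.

Gear mesh: ratio = 151/42 = 3.5952, so shaft 2 turns at 3221 / 3.5952 = 895.91 rpm.
Gear mesh: ratio = 25/36 = 0.69444, so shaft 3 turns at 895.91 / 0.69444 = 1290.1 rpm.
Belt: ratio = 346/125 = 2.768, so shaft 4 turns at 1290.1 / 2.768 = 466.08 rpm.
Gear mesh: ratio = 93/37 = 2.5135, so the belt roller turns at 466.08 / 2.5135 = 185.43 rpm.

185.4 rpm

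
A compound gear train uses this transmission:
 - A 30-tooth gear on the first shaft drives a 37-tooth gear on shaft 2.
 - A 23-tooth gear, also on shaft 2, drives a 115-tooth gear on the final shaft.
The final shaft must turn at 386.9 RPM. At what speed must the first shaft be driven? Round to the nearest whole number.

2386 RPM

Overall ratio R = 1.2333 × 5 = 6.1667.
Required input speed = output speed × R = 386.9 × 6.1667 = 2385.9 RPM.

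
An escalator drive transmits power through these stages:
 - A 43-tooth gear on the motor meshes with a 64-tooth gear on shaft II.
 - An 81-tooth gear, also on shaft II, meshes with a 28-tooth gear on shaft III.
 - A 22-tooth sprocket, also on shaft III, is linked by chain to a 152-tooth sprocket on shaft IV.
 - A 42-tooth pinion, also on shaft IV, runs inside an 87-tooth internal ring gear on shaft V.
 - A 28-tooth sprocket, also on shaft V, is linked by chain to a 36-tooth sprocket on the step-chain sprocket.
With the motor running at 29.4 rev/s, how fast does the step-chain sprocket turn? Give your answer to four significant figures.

3.105 rev/s

gear mesh 64/43 = 1.4884 → 29.4/1.4884 = 19.753 rev/s
gear mesh 28/81 = 0.34568 → 19.753/0.34568 = 57.143 rev/s
chain 152/22 = 6.9091 → 57.143/6.9091 = 8.2707 rev/s
internal gear 87/42 = 2.0714 → 8.2707/2.0714 = 3.9927 rev/s
chain 36/28 = 1.2857 → 3.9927/1.2857 = 3.1055 rev/s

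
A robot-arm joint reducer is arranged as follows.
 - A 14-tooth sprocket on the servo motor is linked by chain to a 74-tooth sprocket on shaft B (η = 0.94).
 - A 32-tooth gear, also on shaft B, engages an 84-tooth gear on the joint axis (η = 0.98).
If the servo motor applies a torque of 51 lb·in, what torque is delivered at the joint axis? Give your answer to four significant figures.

651.9 lb·in

Chain: ratio = 74/14 = 5.2857; torque at shaft B = 51 × 5.2857 × 0.94 = 253.4 lb·in.
Gear mesh: ratio = 84/32 = 2.625; torque at the joint axis = 253.4 × 2.625 × 0.98 = 651.86 lb·in.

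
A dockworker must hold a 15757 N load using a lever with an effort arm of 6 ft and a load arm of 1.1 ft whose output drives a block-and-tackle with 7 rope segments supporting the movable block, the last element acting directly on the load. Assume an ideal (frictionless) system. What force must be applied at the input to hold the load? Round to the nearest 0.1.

412.7 N

Lever MA = effort arm / load arm = 6/1.1 = 5.4545.
Block-and-tackle MA = number of supporting rope parts = 7.
Combined ideal MA = 5.4545 × 7 = 38.182.
Effort = load / MA = 15757 / 38.182 = 412.68 N.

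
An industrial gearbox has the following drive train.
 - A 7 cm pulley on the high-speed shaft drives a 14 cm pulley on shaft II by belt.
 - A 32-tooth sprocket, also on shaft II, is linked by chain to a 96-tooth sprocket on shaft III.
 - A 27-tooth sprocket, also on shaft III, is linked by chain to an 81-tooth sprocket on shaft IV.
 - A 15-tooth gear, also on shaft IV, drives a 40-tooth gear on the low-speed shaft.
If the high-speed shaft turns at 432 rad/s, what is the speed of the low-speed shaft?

Belt: ratio = 14/7 = 2, so shaft II turns at 432 / 2 = 216 rad/s.
Chain: ratio = 96/32 = 3, so shaft III turns at 216 / 3 = 72 rad/s.
Chain: ratio = 81/27 = 3, so shaft IV turns at 72 / 3 = 24 rad/s.
Gear mesh: ratio = 40/15 = 2.6667, so the low-speed shaft turns at 24 / 2.6667 = 9 rad/s.

9 rad/s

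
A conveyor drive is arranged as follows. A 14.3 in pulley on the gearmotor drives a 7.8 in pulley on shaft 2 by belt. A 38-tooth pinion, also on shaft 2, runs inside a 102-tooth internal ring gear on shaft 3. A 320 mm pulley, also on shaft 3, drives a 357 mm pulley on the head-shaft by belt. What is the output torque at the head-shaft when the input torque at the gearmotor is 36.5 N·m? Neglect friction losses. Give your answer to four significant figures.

59.62 N·m

Belt: ratio = 7.8/14.3 = 0.54545; torque at shaft 2 = 36.5 × 0.54545 = 19.909 N·m.
Internal gear: ratio = 102/38 = 2.6842; torque at shaft 3 = 19.909 × 2.6842 = 53.44 N·m.
Belt: ratio = 357/320 = 1.1156; torque at the head-shaft = 53.44 × 1.1156 = 59.619 N·m.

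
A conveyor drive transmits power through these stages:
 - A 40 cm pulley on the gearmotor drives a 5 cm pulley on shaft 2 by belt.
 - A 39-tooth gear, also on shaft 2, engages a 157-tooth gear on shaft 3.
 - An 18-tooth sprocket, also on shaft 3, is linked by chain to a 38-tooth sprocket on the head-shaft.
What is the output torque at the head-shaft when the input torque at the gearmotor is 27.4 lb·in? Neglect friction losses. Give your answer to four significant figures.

belt 5/40 = 0.125 → τ = 27.4·0.125 = 3.425 lb·in
gear mesh 157/39 = 4.0256 → τ = 3.425·4.0256 = 13.788 lb·in
chain 38/18 = 2.1111 → τ = 13.788·2.1111 = 29.108 lb·in

29.11 lb·in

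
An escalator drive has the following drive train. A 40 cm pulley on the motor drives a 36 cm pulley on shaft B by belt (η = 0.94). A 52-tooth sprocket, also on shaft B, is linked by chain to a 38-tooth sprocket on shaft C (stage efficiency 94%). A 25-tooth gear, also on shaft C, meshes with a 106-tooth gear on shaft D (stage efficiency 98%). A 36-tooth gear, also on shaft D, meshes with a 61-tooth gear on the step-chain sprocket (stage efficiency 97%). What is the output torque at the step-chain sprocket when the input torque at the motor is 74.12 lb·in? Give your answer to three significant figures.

After the belt (36/40): 74.12 × 0.9 × 0.94 = 62.706 lb·in
After the chain (38/52): 62.706 × 0.73077 × 0.94 = 43.074 lb·in
After the gear mesh (106/25): 43.074 × 4.24 × 0.98 = 178.98 lb·in
After the gear mesh (61/36): 178.98 × 1.6944 × 0.97 = 294.17 lb·in

294 lb·in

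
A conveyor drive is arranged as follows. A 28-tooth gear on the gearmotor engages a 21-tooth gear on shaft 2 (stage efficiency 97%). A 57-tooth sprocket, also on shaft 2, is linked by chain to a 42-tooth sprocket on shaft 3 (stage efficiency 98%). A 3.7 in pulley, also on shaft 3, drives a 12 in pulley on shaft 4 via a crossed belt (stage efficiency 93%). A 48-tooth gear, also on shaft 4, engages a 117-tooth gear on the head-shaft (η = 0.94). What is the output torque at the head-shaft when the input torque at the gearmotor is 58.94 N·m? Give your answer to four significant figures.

214.0 N·m

After the gear mesh (21/28): 58.94 × 0.75 × 0.97 = 42.879 N·m
After the chain (42/57): 42.879 × 0.73684 × 0.98 = 30.963 N·m
After the belt (12/3.7): 30.963 × 3.2432 × 0.93 = 93.391 N·m
After the gear mesh (117/48): 93.391 × 2.4375 × 0.94 = 213.98 N·m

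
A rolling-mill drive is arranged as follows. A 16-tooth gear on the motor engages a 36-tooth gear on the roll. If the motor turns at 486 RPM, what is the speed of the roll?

216 RPM

the motor → the roll (gear mesh, 36/16): 486 ÷ 2.25 = 216 RPM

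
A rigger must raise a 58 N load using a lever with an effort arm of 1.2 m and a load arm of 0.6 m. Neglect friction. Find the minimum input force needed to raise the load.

29 N

Lever MA = effort arm / load arm = 1.2/0.6 = 2.
Effort = load / MA = 58 / 2 = 29 N.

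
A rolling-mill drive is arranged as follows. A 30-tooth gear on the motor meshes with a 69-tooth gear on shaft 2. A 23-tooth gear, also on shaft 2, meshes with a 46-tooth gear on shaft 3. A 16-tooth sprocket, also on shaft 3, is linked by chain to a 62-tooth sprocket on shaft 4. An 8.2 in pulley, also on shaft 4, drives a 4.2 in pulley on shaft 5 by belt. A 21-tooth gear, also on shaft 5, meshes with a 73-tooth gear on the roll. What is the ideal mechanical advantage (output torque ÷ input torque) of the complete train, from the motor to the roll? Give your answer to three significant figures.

31.7

Each stage contributes driven/driver: gear mesh 69/30 = 2.3, gear mesh 46/23 = 2, chain 62/16 = 3.875, belt 4.2/8.2 = 0.5122, gear mesh 73/21 = 3.4762.
Overall: 2.3 × 2 × 3.875 × 0.5122 × 3.4762 = 31.737.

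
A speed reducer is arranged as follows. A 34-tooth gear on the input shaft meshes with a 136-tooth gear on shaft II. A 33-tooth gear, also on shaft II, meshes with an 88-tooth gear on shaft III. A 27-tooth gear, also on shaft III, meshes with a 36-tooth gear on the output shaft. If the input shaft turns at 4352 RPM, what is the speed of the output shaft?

the input shaft → shaft II (gear mesh, 136/34): 4352 ÷ 4 = 1088 RPM
shaft II → shaft III (gear mesh, 88/33): 1088 ÷ 2.6667 = 408 RPM
shaft III → the output shaft (gear mesh, 36/27): 408 ÷ 1.3333 = 306 RPM

306 RPM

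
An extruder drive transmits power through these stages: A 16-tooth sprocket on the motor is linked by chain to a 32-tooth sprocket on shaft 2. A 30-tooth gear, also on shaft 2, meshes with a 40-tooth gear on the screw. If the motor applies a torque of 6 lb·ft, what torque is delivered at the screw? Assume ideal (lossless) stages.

16 lb·ft

chain 32/16 = 2 → τ = 6·2 = 12 lb·ft
gear mesh 40/30 = 1.3333 → τ = 12·1.3333 = 16 lb·ft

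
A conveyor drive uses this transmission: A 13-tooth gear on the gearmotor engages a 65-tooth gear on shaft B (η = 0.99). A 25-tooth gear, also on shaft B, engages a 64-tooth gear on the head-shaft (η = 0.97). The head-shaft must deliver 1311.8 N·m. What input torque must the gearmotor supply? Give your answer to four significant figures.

106.7 N·m

Overall ratio R = 5 × 2.56 = 12.8; overall efficiency η = 0.99 × 0.97 = 0.9603.
Input torque = output torque / (R × η) = 1311.8 / (12.8 × 0.9603) = 106.72 N·m.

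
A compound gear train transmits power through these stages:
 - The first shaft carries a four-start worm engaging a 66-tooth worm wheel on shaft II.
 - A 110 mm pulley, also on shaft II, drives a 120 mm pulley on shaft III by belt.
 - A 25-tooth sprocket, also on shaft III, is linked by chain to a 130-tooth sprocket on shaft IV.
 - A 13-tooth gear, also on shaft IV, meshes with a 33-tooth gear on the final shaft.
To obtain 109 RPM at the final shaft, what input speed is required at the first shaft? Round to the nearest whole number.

25898 RPM

Overall ratio R = 16.5 × 1.0909 × 5.2 × 2.5385 = 237.6.
Required input speed = output speed × R = 109 × 237.6 = 25898 RPM.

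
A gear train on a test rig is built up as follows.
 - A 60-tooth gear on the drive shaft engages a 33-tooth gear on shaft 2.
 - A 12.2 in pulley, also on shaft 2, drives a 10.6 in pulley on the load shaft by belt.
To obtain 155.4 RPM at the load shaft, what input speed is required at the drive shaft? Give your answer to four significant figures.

Overall ratio R = 0.55 × 0.86885 = 0.47787.
Required input speed = output speed × R = 155.4 × 0.47787 = 74.261 RPM.

74.26 RPM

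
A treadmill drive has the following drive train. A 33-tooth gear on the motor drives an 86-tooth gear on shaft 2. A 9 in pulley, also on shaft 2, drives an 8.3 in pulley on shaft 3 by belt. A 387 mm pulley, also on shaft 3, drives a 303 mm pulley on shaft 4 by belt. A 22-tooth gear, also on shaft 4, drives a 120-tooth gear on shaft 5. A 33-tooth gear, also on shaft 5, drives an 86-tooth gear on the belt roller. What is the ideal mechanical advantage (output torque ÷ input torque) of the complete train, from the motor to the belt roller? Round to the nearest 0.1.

Each stage contributes driven/driver: gear mesh 86/33 = 2.6061, belt 8.3/9 = 0.92222, belt 303/387 = 0.78295, gear mesh 120/22 = 5.4545, gear mesh 86/33 = 2.6061.
Overall: 2.6061 × 0.92222 × 0.78295 × 5.4545 × 2.6061 = 26.748.

26.7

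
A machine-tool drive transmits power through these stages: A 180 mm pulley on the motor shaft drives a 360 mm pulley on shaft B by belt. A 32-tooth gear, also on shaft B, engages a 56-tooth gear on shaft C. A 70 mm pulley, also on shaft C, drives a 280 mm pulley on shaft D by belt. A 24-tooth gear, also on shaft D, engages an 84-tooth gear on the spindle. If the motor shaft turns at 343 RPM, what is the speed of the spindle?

7 RPM

the motor shaft → shaft B (belt, 360/180): 343 ÷ 2 = 171.5 RPM
shaft B → shaft C (gear mesh, 56/32): 171.5 ÷ 1.75 = 98 RPM
shaft C → shaft D (belt, 280/70): 98 ÷ 4 = 24.5 RPM
shaft D → the spindle (gear mesh, 84/24): 24.5 ÷ 3.5 = 7 RPM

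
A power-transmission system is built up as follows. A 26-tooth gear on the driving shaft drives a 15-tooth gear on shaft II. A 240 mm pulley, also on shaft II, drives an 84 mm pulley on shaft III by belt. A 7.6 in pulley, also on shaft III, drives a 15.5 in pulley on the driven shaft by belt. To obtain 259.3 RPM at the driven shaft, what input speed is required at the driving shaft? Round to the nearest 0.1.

106.8 RPM

Overall ratio R = 0.57692 × 0.35 × 2.0395 = 0.41182.
Required input speed = output speed × R = 259.3 × 0.41182 = 106.78 RPM.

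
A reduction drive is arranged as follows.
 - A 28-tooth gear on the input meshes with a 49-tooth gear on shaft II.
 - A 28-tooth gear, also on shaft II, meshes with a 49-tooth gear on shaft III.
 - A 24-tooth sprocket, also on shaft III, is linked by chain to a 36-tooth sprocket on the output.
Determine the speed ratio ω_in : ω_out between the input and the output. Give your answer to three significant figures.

4.59

Each stage contributes driven/driver: gear mesh 49/28 = 1.75, gear mesh 49/28 = 1.75, chain 36/24 = 1.5.
Overall: 1.75 × 1.75 × 1.5 = 4.5938.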